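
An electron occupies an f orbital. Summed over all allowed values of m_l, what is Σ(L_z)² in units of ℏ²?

For an f orbital, l = 3.
m_l ∈ {-3, -2, -1, 0, 1, 2, 3}.
Σ m_l² = l(l+1)(2l+1)/3 = 3·4·7/3 = 28.

Σ(L_z)² = 28 ℏ²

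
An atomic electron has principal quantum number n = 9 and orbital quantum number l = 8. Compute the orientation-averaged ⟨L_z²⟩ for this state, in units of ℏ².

The allowed m_l values are -8, -7, -6, -5, -4, -3, -2, -1, 0, 1, 2, 3, 4, 5, 6, 7, 8.
⟨L_z²⟩ = ℏ²·(Σ m_l²)/(2l+1) = ℏ²·408/17 = 24ℏ².

⟨L_z²⟩ = 24 ℏ²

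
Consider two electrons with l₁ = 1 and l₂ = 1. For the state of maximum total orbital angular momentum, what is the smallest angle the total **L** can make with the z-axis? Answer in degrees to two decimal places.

L runs from |1 − 1| = 0 to 1 + 1 = 2.
Allowed values: L = 0, 1, 2.
The maximum is L = 2, with |L_tot| = ℏ√(2·3) = √6 ℏ.
The minimum angle with z is arccos(2/√6) ≈ 35.26°.

θ_min ≈ 35.26°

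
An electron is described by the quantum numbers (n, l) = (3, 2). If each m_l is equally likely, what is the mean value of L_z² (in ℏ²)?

m_l runs from −2 to 2, i.e. {-2, -1, 0, 1, 2}.
Average of L_z² over 5 states: 10/5 ℏ² = 2 ℏ².

⟨L_z²⟩ = 2 ℏ²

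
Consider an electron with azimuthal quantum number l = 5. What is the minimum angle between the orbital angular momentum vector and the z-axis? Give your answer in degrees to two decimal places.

θ_min ≈ 24.09°

|L| = √(l(l+1)) ℏ = √30 ℏ.
The smallest angle corresponds to the largest L_z, i.e. m_l = l = 5, giving L_z = 5ℏ.
cos θ_min = 5/√30, so θ_min ≈ 24.09°.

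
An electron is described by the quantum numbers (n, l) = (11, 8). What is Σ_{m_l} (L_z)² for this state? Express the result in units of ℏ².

m_l runs from −8 to 8, i.e. {-8, -7, -6, -5, -4, -3, -2, -1, 0, 1, 2, 3, 4, 5, 6, 7, 8}.
Summing m² from −8 to 8: Σ m_l² = 408.

Σ(L_z)² = 408 ℏ²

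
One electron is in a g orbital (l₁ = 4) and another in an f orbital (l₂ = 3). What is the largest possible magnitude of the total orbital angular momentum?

The total orbital quantum number L ranges from |l₁ − l₂| to l₁ + l₂ in integer steps.
L ∈ {1, 2, 3, 4, 5, 6, 7}.
The largest magnitude corresponds to L = 7: |L_tot| = ℏ√(7·8) = 2√14 ℏ.

|L_tot|_max = 2√14 ℏ ≈ 7.483ℏ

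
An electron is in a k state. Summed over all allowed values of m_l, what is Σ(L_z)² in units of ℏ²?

The letter k corresponds to l = 7.
The allowed m_l values are -7, -6, -5, -4, -3, -2, -1, 0, 1, 2, 3, 4, 5, 6, 7.
Σ m_l² = 2·(1 + 4 + 9 + 16 + 25 + 36 + 49) = 280.

Σ(L_z)² = 280 ℏ²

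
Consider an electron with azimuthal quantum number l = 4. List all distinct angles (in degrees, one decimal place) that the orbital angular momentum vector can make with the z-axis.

|L| = √(l(l+1)) ℏ = 2√5 ℏ.
cos θ = m_l/√20 for each m_l ∈ {-4, -3, -2, -1, 0, 1, 2, 3, 4}.

θ ∈ {26.6°, 47.9°, 63.4°, 77.1°, 90.0°, 102.9°, 116.6°, 132.1°, 153.4°}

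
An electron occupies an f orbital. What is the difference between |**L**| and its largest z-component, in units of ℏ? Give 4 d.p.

The letter f corresponds to l = 3.
|L| = 2√3 ℏ ≈ 3.4641ℏ, while L_z,max = lℏ = 3ℏ.
The difference is (2√3 − 3)ℏ ≈ 0.4641ℏ.

|L| − L_z,max ≈ 0.4641ℏ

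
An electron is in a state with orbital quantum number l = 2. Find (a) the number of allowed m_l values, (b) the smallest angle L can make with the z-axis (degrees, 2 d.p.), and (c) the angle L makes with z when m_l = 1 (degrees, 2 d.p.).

There are 2l+1 = 5 values of m_l.
cos θ_min = 2/√6, so θ_min ≈ 35.26°.
For m_l = 1: cos θ = 1/√6, θ ≈ 65.91°.

5 values; θ_min ≈ 35.26°; θ(m_l=1) ≈ 65.91°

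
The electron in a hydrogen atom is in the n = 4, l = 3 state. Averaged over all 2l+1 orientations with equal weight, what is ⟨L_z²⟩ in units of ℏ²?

m_l runs from −3 to 3, i.e. {-3, -2, -1, 0, 1, 2, 3}.
⟨L_z²⟩ = ℏ²·(Σ m_l²)/(2l+1) = ℏ²·28/7 = 4ℏ².

⟨L_z²⟩ = 4 ℏ²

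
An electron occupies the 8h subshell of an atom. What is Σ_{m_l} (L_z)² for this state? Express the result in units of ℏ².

8h means n = 8, l = 5.
m_l ∈ {-5, -4, -3, -2, -1, 0, 1, 2, 3, 4, 5}.
Summing m² from −5 to 5: Σ m_l² = 110.

Σ(L_z)² = 110 ℏ²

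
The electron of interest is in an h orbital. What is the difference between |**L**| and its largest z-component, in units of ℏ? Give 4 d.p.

|L| − L_z,max ≈ 0.4772ℏ

For an h orbital, l = 5.
|L| = √30 ℏ ≈ 5.4772ℏ, while L_z,max = lℏ = 5ℏ.
The difference is (√30 − 5)ℏ ≈ 0.4772ℏ.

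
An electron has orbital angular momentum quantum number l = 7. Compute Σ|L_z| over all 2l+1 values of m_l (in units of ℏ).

Σ|L_z| = 56 ℏ

The allowed m_l values are -7, -6, -5, -4, -3, -2, -1, 0, 1, 2, 3, 4, 5, 6, 7.
Σ|m_l| = l(l+1) = 56.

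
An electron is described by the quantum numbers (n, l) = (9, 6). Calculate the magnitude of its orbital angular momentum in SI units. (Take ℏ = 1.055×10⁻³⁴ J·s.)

|L| = ℏ√(l(l+1)) = ℏ√(6·7) = √42 ℏ
Numerically, |L| = 6.481 × (1.055×10⁻³⁴ J·s) = 6.837×10⁻³⁴ J·s.

|L| = 6.837×10⁻³⁴ J·s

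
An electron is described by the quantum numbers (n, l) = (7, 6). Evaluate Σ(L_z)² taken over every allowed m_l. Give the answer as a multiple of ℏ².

The allowed m_l values are -6, -5, -4, -3, -2, -1, 0, 1, 2, 3, 4, 5, 6.
Σ m_l² = 2·(1 + 4 + 9 + 16 + 25 + 36) = 182.

Σ(L_z)² = 182 ℏ²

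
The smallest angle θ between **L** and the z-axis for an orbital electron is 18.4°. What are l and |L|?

l = 9, |L| = 3√10 ℏ ≈ 9.487ℏ

cos²θ_min = l/(l+1) = 0.9004.
l = cos²θ/sin²θ ≈ 9.
Then |L| = ℏ√(9·10) = 3√10 ℏ.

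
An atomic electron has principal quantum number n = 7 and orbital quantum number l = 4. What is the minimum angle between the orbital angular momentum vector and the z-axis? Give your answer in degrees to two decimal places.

θ_min ≈ 26.57°

|L|² = l(l+1)ℏ² = 20ℏ², so |L| = 2√5 ℏ.
The smallest angle corresponds to the largest L_z, i.e. m_l = l = 4, giving L_z = 4ℏ.
cos θ_min = 4/√20, so θ_min ≈ 26.57°.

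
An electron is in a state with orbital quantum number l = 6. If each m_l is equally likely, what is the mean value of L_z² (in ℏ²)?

m_l runs from −6 to 6, i.e. {-6, -5, -4, -3, -2, -1, 0, 1, 2, 3, 4, 5, 6}.
⟨L_z²⟩ = ℏ²·l(l+1)/3 = 14ℏ².

⟨L_z²⟩ = 14 ℏ²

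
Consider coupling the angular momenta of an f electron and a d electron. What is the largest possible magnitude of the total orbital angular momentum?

|L_tot|_max = √30 ℏ ≈ 5.477ℏ

L runs from |3 − 2| = 1 to 3 + 2 = 5.
L ∈ {1, 2, 3, 4, 5}.
The largest magnitude corresponds to L = 5: |L_tot| = ℏ√(5·6) = √30 ℏ.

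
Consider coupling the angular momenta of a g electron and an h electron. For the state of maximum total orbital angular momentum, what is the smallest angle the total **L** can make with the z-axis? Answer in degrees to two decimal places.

L runs from |4 − 5| = 1 to 4 + 5 = 9.
So L can be 1, 2, 3, 4, 5, 6, 7, 8, 9.
The maximum is L = 9, with |L_tot| = ℏ√(9·10) = 3√10 ℏ.
The minimum angle with z is arccos(9/√90) ≈ 18.43°.

θ_min ≈ 18.43°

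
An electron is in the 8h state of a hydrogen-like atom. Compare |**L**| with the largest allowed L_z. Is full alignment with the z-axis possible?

No: L_z,max = 5ℏ < |L| = √30 ℏ ≈ 5.477ℏ

For 8h, l = 5.
|L| = √30 ℏ ≈ 5.4772ℏ, while L_z,max = lℏ = 5ℏ.
Since |L| > L_z,max, the vector can never point exactly along z; the closest it comes is θ_min = arccos(5/√30) ≈ 24.1°.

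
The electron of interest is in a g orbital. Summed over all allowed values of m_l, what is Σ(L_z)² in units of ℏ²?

For a g orbital, l = 4.
The allowed m_l values are -4, -3, -2, -1, 0, 1, 2, 3, 4.
Σ m_l² = 2·(1 + 4 + 9 + 16) = 60.

Σ(L_z)² = 60 ℏ²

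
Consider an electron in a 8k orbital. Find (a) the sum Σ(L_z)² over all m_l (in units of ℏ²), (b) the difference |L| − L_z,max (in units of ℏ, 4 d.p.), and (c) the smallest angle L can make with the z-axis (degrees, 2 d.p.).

Σ(L_z)² = 280 ℏ²; |L|−L_z,max ≈ 0.4833ℏ; θ_min ≈ 20.70°

The 8k subshell has l = 7.
Σ m_l² = 280, so Σ(L_z)² = 280 ℏ².
|L| − L_z,max = (2√14 − 7)ℏ ≈ 0.4833ℏ.
cos θ_min = 7/√56, so θ_min ≈ 20.70°.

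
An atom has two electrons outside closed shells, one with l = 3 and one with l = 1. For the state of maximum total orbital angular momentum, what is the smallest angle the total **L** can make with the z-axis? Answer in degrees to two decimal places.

θ_min ≈ 26.57°

By the triangle rule, |l₁ − l₂| ≤ L ≤ l₁ + l₂.
So L can be 2, 3, 4.
The maximum is L = 4, with |L_tot| = ℏ√(4·5) = 2√5 ℏ.
The minimum angle with z is arccos(4/√20) ≈ 26.57°.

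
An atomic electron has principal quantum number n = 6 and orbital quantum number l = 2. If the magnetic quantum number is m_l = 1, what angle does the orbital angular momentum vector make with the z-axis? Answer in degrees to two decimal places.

|L| = ℏ√(l(l+1)) = √6 ℏ.
L_z = m_l ℏ = 1ℏ.
cos θ = L_z/|L| = 1/√6, so θ ≈ 65.91°.

θ ≈ 65.91°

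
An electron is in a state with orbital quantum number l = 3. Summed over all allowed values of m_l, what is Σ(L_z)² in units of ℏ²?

The allowed m_l values are -3, -2, -1, 0, 1, 2, 3.
Σ m_l² = 2·(1 + 4 + 9) = 28.

Σ(L_z)² = 28 ℏ²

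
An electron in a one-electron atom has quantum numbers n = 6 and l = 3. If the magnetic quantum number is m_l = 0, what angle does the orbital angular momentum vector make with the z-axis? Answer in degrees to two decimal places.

|L|² = l(l+1)ℏ² = 12ℏ², so |L| = 2√3 ℏ.
L_z = m_l ℏ = 0ℏ.
cos θ = L_z/|L| = 0/√12, so θ ≈ 90.00°.

θ ≈ 90.00°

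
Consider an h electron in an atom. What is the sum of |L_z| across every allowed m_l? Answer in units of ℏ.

An h state has l = 5.
m_l runs from −5 to 5, i.e. {-5, -4, -3, -2, -1, 0, 1, 2, 3, 4, 5}.
Σ|m_l| = 2·5(5+1)/2 = 30.

Σ|L_z| = 30 ℏ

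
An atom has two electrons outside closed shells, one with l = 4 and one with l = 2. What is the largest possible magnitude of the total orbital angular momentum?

|L_tot|_max = √42 ℏ ≈ 6.481ℏ

L runs from |4 − 2| = 2 to 4 + 2 = 6.
Allowed values: L = 2, 3, 4, 5, 6.
The largest magnitude corresponds to L = 6: |L_tot| = ℏ√(6·7) = √42 ℏ.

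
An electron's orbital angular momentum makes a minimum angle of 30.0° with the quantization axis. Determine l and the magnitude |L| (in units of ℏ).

l = 3, |L| = 2√3 ℏ ≈ 3.464ℏ

At minimum angle, m_l = l, so cos θ = l/√(l(l+1)); cos²θ = l/(l+1) = 0.7500.
Thus l = 0.7500/(1 − 0.7500) ≈ 3.
Then |L| = ℏ√(3·4) = 2√3 ℏ.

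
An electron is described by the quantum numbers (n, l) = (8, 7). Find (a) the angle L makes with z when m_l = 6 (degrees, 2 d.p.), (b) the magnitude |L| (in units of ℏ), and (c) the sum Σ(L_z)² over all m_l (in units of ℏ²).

For m_l = 6: cos θ = 6/√56, θ ≈ 36.70°.
|L| = ℏ√(7·8) = 2√14 ℏ ≈ 7.483ℏ.
Σ m_l² = 280, so Σ(L_z)² = 280 ℏ².

θ(m_l=6) ≈ 36.70°; |L| = 2√14 ℏ ≈ 7.483ℏ; Σ(L_z)² = 280 ℏ²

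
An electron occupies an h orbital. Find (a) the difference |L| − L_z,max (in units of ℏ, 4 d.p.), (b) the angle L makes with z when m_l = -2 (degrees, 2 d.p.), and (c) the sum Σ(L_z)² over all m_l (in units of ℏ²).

For an h orbital, l = 5.
|L| − L_z,max = (√30 − 5)ℏ ≈ 0.4772ℏ.
For m_l = -2: cos θ = -2/√30, θ ≈ 111.42°.
Σ m_l² = 110, so Σ(L_z)² = 110 ℏ².

|L|−L_z,max ≈ 0.4772ℏ; θ(m_l=-2) ≈ 111.42°; Σ(L_z)² = 110 ℏ²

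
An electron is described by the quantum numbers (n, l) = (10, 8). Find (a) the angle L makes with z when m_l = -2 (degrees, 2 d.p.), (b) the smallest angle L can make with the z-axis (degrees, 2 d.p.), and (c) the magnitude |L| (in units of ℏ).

θ(m_l=-2) ≈ 103.63°; θ_min ≈ 19.47°; |L| = 6√2 ℏ ≈ 8.485ℏ

For m_l = -2: cos θ = -2/√72, θ ≈ 103.63°.
cos θ_min = 8/√72, so θ_min ≈ 19.47°.
|L| = ℏ√(8·9) = 6√2 ℏ ≈ 8.485ℏ.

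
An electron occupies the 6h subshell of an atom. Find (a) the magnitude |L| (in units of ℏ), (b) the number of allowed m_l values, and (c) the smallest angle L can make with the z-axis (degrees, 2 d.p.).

For 6h, l = 5.
|L| = ℏ√(5·6) = √30 ℏ ≈ 5.477ℏ.
There are 2l+1 = 11 values of m_l.
cos θ_min = 5/√30, so θ_min ≈ 24.09°.

|L| = √30 ℏ ≈ 5.477ℏ; 11 values; θ_min ≈ 24.09°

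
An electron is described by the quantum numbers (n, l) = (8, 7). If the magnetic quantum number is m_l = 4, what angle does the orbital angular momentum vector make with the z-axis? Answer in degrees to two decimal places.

|L| = √(l(l+1)) ℏ = 2√14 ℏ.
L_z = m_l ℏ = 4ℏ.
cos θ = L_z/|L| = 4/√56, so θ ≈ 57.69°.

θ ≈ 57.69°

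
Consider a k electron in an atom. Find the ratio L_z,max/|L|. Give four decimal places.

L_z,max/|L| = 0.9354

For a k orbital, l = 7.
|L| = 2√14 ℏ ≈ 7.4833ℏ, while L_z,max = lℏ = 7ℏ.
L_z,max/|L| = 7/√56 = 0.9354.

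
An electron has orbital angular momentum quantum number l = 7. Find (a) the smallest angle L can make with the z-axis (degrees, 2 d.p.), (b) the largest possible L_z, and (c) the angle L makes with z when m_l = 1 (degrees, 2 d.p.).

cos θ_min = 7/√56, so θ_min ≈ 20.70°.
L_z,max = lℏ = 7ℏ.
For m_l = 1: cos θ = 1/√56, θ ≈ 82.32°.

θ_min ≈ 20.70°; L_z,max = 7ℏ; θ(m_l=1) ≈ 82.32°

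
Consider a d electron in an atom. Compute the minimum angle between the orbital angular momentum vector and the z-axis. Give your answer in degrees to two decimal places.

A d state has l = 2.
|L| = ℏ√(l(l+1)) = √6 ℏ.
The smallest angle corresponds to the largest L_z, i.e. m_l = l = 2, giving L_z = 2ℏ.
cos θ_min = 2/√6, so θ_min ≈ 35.26°.

θ_min ≈ 35.26°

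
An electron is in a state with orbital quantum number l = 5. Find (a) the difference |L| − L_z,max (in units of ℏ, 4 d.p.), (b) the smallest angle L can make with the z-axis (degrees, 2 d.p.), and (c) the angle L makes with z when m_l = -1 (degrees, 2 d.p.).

|L|−L_z,max ≈ 0.4772ℏ; θ_min ≈ 24.09°; θ(m_l=-1) ≈ 100.52°

|L| − L_z,max = (√30 − 5)ℏ ≈ 0.4772ℏ.
cos θ_min = 5/√30, so θ_min ≈ 24.09°.
For m_l = -1: cos θ = -1/√30, θ ≈ 100.52°.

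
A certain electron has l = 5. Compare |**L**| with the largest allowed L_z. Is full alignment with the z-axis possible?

No: L_z,max = 5ℏ < |L| = √30 ℏ ≈ 5.477ℏ

|L| = √30 ℏ ≈ 5.4772ℏ, while L_z,max = lℏ = 5ℏ.
Since |L| > L_z,max, the vector can never point exactly along z; the closest it comes is θ_min = arccos(5/√30) ≈ 24.1°.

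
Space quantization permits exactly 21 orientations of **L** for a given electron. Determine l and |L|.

l = 10, |L| = √110 ℏ ≈ 10.488ℏ

2l + 1 = 21 ⇒ l = 10.
Then |L| = √(l(l+1)) ℏ = √110 ℏ.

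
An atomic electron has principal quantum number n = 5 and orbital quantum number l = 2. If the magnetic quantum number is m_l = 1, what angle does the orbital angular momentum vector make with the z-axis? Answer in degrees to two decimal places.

|L| = ℏ√(l(l+1)) = √6 ℏ.
L_z = m_l ℏ = 1ℏ.
cos θ = L_z/|L| = 1/√6, so θ ≈ 65.91°.

θ ≈ 65.91°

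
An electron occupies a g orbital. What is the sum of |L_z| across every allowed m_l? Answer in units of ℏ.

A g state has l = 4.
The allowed m_l values are -4, -3, -2, -1, 0, 1, 2, 3, 4.
Σ|m_l| = 2(1+2+…+4) = 20.

Σ|L_z| = 20 ℏ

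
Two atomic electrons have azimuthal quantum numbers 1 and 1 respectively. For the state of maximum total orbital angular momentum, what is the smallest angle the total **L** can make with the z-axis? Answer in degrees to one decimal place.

θ_min ≈ 35.3°

Angular momentum addition gives L = |l₁ − l₂|, …, l₁ + l₂.
L ∈ {0, 1, 2}.
The maximum is L = 2, with |L_tot| = ℏ√(2·3) = √6 ℏ.
The minimum angle with z is arccos(2/√6) ≈ 35.3°.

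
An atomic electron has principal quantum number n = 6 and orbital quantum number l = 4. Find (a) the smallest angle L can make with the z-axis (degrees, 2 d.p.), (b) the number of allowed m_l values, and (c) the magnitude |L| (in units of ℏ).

cos θ_min = 4/√20, so θ_min ≈ 26.57°.
There are 2l+1 = 9 values of m_l.
|L| = ℏ√(4·5) = 2√5 ℏ ≈ 4.472ℏ.

θ_min ≈ 26.57°; 9 values; |L| = 2√5 ℏ ≈ 4.472ℏ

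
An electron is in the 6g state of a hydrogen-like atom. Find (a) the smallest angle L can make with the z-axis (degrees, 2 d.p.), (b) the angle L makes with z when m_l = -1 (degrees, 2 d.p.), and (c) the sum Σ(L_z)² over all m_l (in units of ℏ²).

θ_min ≈ 26.57°; θ(m_l=-1) ≈ 102.92°; Σ(L_z)² = 60 ℏ²

6g means n = 6, l = 4.
cos θ_min = 4/√20, so θ_min ≈ 26.57°.
For m_l = -1: cos θ = -1/√20, θ ≈ 102.92°.
Σ m_l² = 60, so Σ(L_z)² = 60 ℏ².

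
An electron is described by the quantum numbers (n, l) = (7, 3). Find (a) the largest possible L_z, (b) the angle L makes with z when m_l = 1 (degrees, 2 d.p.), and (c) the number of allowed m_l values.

L_z,max = 3ℏ; θ(m_l=1) ≈ 73.22°; 7 values

L_z,max = lℏ = 3ℏ.
For m_l = 1: cos θ = 1/√12, θ ≈ 73.22°.
There are 2l+1 = 7 values of m_l.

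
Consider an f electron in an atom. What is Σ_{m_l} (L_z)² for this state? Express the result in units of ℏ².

For an f orbital, l = 3.
m_l ∈ {-3, -2, -1, 0, 1, 2, 3}.
Summing m² from −3 to 3: Σ m_l² = 28.

Σ(L_z)² = 28 ℏ²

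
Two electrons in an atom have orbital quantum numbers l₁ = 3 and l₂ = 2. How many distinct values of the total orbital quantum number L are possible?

The total orbital quantum number L ranges from |l₁ − l₂| to l₁ + l₂ in integer steps.
L ∈ {1, 2, 3, 4, 5}.
That is 5 values.

5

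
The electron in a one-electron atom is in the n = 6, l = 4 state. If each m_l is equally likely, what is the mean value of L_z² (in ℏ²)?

⟨L_z²⟩ = 6.667 ℏ²

m_l ∈ {-4, -3, -2, -1, 0, 1, 2, 3, 4}.
Average of L_z² over 9 states: 60/9 ℏ² = 6.667 ℏ².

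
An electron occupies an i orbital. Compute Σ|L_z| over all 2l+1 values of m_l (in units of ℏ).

An i state has l = 6.
m_l runs from −6 to 6, i.e. {-6, -5, -4, -3, -2, -1, 0, 1, 2, 3, 4, 5, 6}.
Σ|m_l| = 2·6(6+1)/2 = 42.

Σ|L_z| = 42 ℏ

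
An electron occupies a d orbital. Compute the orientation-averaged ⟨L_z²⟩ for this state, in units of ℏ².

A d state has l = 2.
m_l ∈ {-2, -1, 0, 1, 2}.
⟨L_z²⟩ = ℏ²·(Σ m_l²)/(2l+1) = ℏ²·10/5 = 2ℏ².

⟨L_z²⟩ = 2 ℏ²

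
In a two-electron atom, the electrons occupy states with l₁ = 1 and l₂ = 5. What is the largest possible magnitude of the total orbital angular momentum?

|L_tot|_max = √42 ℏ ≈ 6.481ℏ

The total orbital quantum number L ranges from |l₁ − l₂| to l₁ + l₂ in integer steps.
L ∈ {4, 5, 6}.
The largest magnitude corresponds to L = 6: |L_tot| = ℏ√(6·7) = √42 ℏ.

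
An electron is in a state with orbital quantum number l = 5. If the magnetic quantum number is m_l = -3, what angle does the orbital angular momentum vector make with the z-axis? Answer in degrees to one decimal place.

θ ≈ 123.2°

|L| = √(l(l+1)) ℏ = √30 ℏ.
L_z = m_l ℏ = −3ℏ.
cos θ = L_z/|L| = -3/√30, so θ ≈ 123.2°.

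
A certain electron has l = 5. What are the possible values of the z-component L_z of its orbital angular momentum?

L_z ∈ {−5ℏ, −4ℏ, −3ℏ, −2ℏ, −ℏ, 0, ℏ, 2ℏ, 3ℏ, 4ℏ, 5ℏ}

L_z = m_l ℏ with m_l ranging from −l to +l in integer steps.
For l = 5: m_l ∈ {-5, -4, -3, -2, -1, 0, 1, 2, 3, 4, 5}.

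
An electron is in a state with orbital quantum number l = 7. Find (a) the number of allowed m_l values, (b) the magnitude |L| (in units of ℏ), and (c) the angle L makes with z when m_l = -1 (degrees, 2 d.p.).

There are 2l+1 = 15 values of m_l.
|L| = ℏ√(7·8) = 2√14 ℏ ≈ 7.483ℏ.
For m_l = -1: cos θ = -1/√56, θ ≈ 97.68°.

15 values; |L| = 2√14 ℏ ≈ 7.483ℏ; θ(m_l=-1) ≈ 97.68°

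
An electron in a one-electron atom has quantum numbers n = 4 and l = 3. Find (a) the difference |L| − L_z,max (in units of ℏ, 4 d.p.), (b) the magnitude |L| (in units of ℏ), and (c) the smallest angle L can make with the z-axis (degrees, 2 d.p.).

|L| − L_z,max = (2√3 − 3)ℏ ≈ 0.4641ℏ.
|L| = ℏ√(3·4) = 2√3 ℏ ≈ 3.464ℏ.
cos θ_min = 3/√12, so θ_min ≈ 30.00°.

|L|−L_z,max ≈ 0.4641ℏ; |L| = 2√3 ℏ ≈ 3.464ℏ; θ_min ≈ 30.00°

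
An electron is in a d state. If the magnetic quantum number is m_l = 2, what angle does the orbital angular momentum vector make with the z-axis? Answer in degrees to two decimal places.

θ ≈ 35.26°

A d state has l = 2.
|L| = √(l(l+1)) ℏ = √6 ℏ.
L_z = m_l ℏ = 2ℏ.
cos θ = L_z/|L| = 2/√6, so θ ≈ 35.26°.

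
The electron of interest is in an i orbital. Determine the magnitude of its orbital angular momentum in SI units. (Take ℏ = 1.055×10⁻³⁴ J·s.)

For an i orbital, l = 6.
|L| = ℏ√(l(l+1)) = ℏ√(6·7) = √42 ℏ
Numerically, |L| = 6.481 × (1.055×10⁻³⁴ J·s) = 6.837×10⁻³⁴ J·s.

|L| = 6.837×10⁻³⁴ J·s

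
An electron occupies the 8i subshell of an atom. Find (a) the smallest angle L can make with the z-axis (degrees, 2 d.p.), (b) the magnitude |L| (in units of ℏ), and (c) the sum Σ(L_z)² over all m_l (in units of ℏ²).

8i means n = 8, l = 6.
cos θ_min = 6/√42, so θ_min ≈ 22.21°.
|L| = ℏ√(6·7) = √42 ℏ ≈ 6.481ℏ.
Σ m_l² = 182, so Σ(L_z)² = 182 ℏ².

θ_min ≈ 22.21°; |L| = √42 ℏ ≈ 6.481ℏ; Σ(L_z)² = 182 ℏ²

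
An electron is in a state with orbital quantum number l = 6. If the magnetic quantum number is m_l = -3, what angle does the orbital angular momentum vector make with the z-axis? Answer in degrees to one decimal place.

θ ≈ 117.6°

|L| = √(l(l+1)) ℏ = √42 ℏ.
L_z = m_l ℏ = −3ℏ.
cos θ = L_z/|L| = -3/√42, so θ ≈ 117.6°.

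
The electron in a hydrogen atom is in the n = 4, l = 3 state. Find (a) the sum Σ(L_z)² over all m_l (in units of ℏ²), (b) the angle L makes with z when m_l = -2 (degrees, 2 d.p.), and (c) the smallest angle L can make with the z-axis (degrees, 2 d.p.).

Σ m_l² = 28, so Σ(L_z)² = 28 ℏ².
For m_l = -2: cos θ = -2/√12, θ ≈ 125.26°.
cos θ_min = 3/√12, so θ_min ≈ 30.00°.

Σ(L_z)² = 28 ℏ²; θ(m_l=-2) ≈ 125.26°; θ_min ≈ 30.00°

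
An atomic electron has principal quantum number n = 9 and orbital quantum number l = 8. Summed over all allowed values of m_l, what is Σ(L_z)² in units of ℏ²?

Σ(L_z)² = 408 ℏ²

m_l ∈ {-8, -7, -6, -5, -4, -3, -2, -1, 0, 1, 2, 3, 4, 5, 6, 7, 8}.
Summing m² from −8 to 8: Σ m_l² = 408.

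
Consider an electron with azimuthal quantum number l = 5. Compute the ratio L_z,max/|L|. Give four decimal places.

|L| = √30 ℏ ≈ 5.4772ℏ, while L_z,max = lℏ = 5ℏ.
L_z,max/|L| = 5/√30 = 0.9129.

L_z,max/|L| = 0.9129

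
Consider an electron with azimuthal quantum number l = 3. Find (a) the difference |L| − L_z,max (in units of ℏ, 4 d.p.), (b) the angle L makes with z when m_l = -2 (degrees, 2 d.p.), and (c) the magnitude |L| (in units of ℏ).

|L| − L_z,max = (2√3 − 3)ℏ ≈ 0.4641ℏ.
For m_l = -2: cos θ = -2/√12, θ ≈ 125.26°.
|L| = ℏ√(3·4) = 2√3 ℏ ≈ 3.464ℏ.

|L|−L_z,max ≈ 0.4641ℏ; θ(m_l=-2) ≈ 125.26°; |L| = 2√3 ℏ ≈ 3.464ℏ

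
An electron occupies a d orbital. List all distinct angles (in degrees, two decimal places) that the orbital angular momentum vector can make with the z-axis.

θ ∈ {35.26°, 65.91°, 90.00°, 114.09°, 144.74°}

A d state has l = 2.
|L| = ℏ√(l(l+1)) = √6 ℏ.
cos θ = m_l/√6 for each m_l ∈ {-2, -1, 0, 1, 2}.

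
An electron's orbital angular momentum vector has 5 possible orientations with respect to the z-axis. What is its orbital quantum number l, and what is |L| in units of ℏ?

l = 2, |L| = √6 ℏ ≈ 2.449ℏ

Since there are 2l+1 = 5 values of m_l, l = 2.
Then |L| = √(l(l+1)) ℏ = √6 ℏ.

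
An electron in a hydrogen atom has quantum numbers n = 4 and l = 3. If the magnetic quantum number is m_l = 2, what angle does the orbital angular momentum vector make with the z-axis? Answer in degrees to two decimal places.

θ ≈ 54.74°

|L| = ℏ√(l(l+1)) = 2√3 ℏ.
L_z = m_l ℏ = 2ℏ.
cos θ = L_z/|L| = 2/√12, so θ ≈ 54.74°.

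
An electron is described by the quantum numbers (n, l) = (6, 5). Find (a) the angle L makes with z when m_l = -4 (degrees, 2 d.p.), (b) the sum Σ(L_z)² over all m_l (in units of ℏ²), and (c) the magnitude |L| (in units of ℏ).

θ(m_l=-4) ≈ 136.91°; Σ(L_z)² = 110 ℏ²; |L| = √30 ℏ ≈ 5.477ℏ

For m_l = -4: cos θ = -4/√30, θ ≈ 136.91°.
Σ m_l² = 110, so Σ(L_z)² = 110 ℏ².
|L| = ℏ√(5·6) = √30 ℏ ≈ 5.477ℏ.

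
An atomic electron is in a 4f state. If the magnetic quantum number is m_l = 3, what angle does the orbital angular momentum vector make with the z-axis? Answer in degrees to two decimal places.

θ ≈ 30.00°

The 4f subshell has l = 3.
|L| = √(l(l+1)) ℏ = 2√3 ℏ.
L_z = m_l ℏ = 3ℏ.
cos θ = L_z/|L| = 3/√12, so θ ≈ 30.00°.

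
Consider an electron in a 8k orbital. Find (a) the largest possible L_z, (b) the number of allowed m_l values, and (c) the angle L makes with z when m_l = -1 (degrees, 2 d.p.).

8k means n = 8, l = 7.
L_z,max = lℏ = 7ℏ.
There are 2l+1 = 15 values of m_l.
For m_l = -1: cos θ = -1/√56, θ ≈ 97.68°.

L_z,max = 7ℏ; 15 values; θ(m_l=-1) ≈ 97.68°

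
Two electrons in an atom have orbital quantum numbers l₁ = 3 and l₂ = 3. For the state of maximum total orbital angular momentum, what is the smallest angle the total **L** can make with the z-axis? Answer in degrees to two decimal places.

θ_min ≈ 22.21°

The total orbital quantum number L ranges from |l₁ − l₂| to l₁ + l₂ in integer steps.
So L can be 0, 1, 2, 3, 4, 5, 6.
The maximum is L = 6, with |L_tot| = ℏ√(6·7) = √42 ℏ.
The minimum angle with z is arccos(6/√42) ≈ 22.21°.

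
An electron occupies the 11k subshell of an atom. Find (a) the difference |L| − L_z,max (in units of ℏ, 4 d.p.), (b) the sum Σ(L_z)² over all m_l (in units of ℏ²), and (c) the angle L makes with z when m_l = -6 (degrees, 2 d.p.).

For 11k, l = 7.
|L| − L_z,max = (2√14 − 7)ℏ ≈ 0.4833ℏ.
Σ m_l² = 280, so Σ(L_z)² = 280 ℏ².
For m_l = -6: cos θ = -6/√56, θ ≈ 143.30°.

|L|−L_z,max ≈ 0.4833ℏ; Σ(L_z)² = 280 ℏ²; θ(m_l=-6) ≈ 143.30°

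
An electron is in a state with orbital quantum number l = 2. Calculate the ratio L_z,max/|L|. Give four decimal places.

|L| = √6 ℏ ≈ 2.4495ℏ, while L_z,max = lℏ = 2ℏ.
L_z,max/|L| = 2/√6 = 0.8165.

L_z,max/|L| = 0.8165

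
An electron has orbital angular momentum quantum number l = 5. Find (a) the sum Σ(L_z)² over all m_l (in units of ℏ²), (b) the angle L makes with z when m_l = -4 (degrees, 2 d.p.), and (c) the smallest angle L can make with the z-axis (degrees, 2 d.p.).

Σ m_l² = 110, so Σ(L_z)² = 110 ℏ².
For m_l = -4: cos θ = -4/√30, θ ≈ 136.91°.
cos θ_min = 5/√30, so θ_min ≈ 24.09°.

Σ(L_z)² = 110 ℏ²; θ(m_l=-4) ≈ 136.91°; θ_min ≈ 24.09°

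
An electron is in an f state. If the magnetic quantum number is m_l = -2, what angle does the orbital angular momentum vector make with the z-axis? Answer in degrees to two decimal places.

An f state has l = 3.
|L| = ℏ√(l(l+1)) = 2√3 ℏ.
L_z = m_l ℏ = −2ℏ.
cos θ = L_z/|L| = -2/√12, so θ ≈ 125.26°.

θ ≈ 125.26°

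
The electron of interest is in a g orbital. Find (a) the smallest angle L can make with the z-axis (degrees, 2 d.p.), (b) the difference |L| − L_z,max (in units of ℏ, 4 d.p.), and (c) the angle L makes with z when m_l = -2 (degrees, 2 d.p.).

A g state has l = 4.
cos θ_min = 4/√20, so θ_min ≈ 26.57°.
|L| − L_z,max = (2√5 − 4)ℏ ≈ 0.4721ℏ.
For m_l = -2: cos θ = -2/√20, θ ≈ 116.57°.

θ_min ≈ 26.57°; |L|−L_z,max ≈ 0.4721ℏ; θ(m_l=-2) ≈ 116.57°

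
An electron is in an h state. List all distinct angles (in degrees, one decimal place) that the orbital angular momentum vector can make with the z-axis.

An h state has l = 5.
|L| = ℏ√(l(l+1)) = √30 ℏ.
cos θ = m_l/√30 for each m_l ∈ {-5, -4, -3, -2, -1, 0, 1, 2, 3, 4, 5}.

θ ∈ {24.1°, 43.1°, 56.8°, 68.6°, 79.5°, 90.0°, 100.5°, 111.4°, 123.2°, 136.9°, 155.9°}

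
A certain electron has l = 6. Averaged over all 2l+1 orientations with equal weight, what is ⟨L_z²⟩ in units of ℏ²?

⟨L_z²⟩ = 14 ℏ²

m_l ∈ {-6, -5, -4, -3, -2, -1, 0, 1, 2, 3, 4, 5, 6}.
⟨L_z²⟩ = ℏ²·l(l+1)/3 = 14ℏ².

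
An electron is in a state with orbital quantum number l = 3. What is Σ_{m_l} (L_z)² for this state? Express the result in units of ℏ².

Σ(L_z)² = 28 ℏ²

m_l ∈ {-3, -2, -1, 0, 1, 2, 3}.
Σ m_l² = l(l+1)(2l+1)/3 = 3·4·7/3 = 28.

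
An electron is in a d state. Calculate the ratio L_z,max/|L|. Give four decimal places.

L_z,max/|L| = 0.8165

A d state has l = 2.
|L| = √6 ℏ ≈ 2.4495ℏ, while L_z,max = lℏ = 2ℏ.
L_z,max/|L| = 2/√6 = 0.8165.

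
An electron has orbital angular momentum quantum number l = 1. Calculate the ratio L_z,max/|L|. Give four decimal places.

L_z,max/|L| = 0.7071

|L| = √2 ℏ ≈ 1.4142ℏ, while L_z,max = lℏ = 1ℏ.
L_z,max/|L| = 1/√2 = 0.7071.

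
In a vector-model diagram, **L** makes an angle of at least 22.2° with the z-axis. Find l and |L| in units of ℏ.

cos θ_min = l/√(l(l+1)) = √(l/(l+1)), so l/(l+1) = cos²(22.2°) = 0.8572.
Solving: l = 6.
Then |L| = ℏ√(6·7) = √42 ℏ.

l = 6, |L| = √42 ℏ ≈ 6.481ℏ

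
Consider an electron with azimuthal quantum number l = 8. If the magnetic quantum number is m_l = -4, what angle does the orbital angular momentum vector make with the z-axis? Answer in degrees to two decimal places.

θ ≈ 118.13°

|L| = √(l(l+1)) ℏ = 6√2 ℏ.
L_z = m_l ℏ = −4ℏ.
cos θ = L_z/|L| = -4/√72, so θ ≈ 118.13°.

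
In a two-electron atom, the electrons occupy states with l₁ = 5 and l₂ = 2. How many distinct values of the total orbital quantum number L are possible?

The total orbital quantum number L ranges from |l₁ − l₂| to l₁ + l₂ in integer steps.
L ∈ {3, 4, 5, 6, 7}.
That is 5 values.

5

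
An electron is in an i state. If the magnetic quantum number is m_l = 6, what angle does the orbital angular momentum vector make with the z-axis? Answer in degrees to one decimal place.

An i state has l = 6.
|L|² = l(l+1)ℏ² = 42ℏ², so |L| = √42 ℏ.
L_z = m_l ℏ = 6ℏ.
cos θ = L_z/|L| = 6/√42, so θ ≈ 22.2°.

θ ≈ 22.2°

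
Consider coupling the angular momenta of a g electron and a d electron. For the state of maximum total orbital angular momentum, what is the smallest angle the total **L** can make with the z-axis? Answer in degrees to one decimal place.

θ_min ≈ 22.2°

The total orbital quantum number L ranges from |l₁ − l₂| to l₁ + l₂ in integer steps.
So L can be 2, 3, 4, 5, 6.
The maximum is L = 6, with |L_tot| = ℏ√(6·7) = √42 ℏ.
The minimum angle with z is arccos(6/√42) ≈ 22.2°.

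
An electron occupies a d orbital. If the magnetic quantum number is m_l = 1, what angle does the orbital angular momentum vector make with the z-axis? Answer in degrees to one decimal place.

θ ≈ 65.9°

The letter d corresponds to l = 2.
|L| = ℏ√(l(l+1)) = √6 ℏ.
L_z = m_l ℏ = 1ℏ.
cos θ = L_z/|L| = 1/√6, so θ ≈ 65.9°.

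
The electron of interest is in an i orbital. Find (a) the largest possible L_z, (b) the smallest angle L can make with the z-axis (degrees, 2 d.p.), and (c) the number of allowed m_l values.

L_z,max = 6ℏ; θ_min ≈ 22.21°; 13 values

The letter i corresponds to l = 6.
L_z,max = lℏ = 6ℏ.
cos θ_min = 6/√42, so θ_min ≈ 22.21°.
There are 2l+1 = 13 values of m_l.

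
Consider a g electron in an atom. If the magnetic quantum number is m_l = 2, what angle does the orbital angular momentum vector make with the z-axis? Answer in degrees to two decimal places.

For a g orbital, l = 4.
|L|² = l(l+1)ℏ² = 20ℏ², so |L| = 2√5 ℏ.
L_z = m_l ℏ = 2ℏ.
cos θ = L_z/|L| = 2/√20, so θ ≈ 63.43°.

θ ≈ 63.43°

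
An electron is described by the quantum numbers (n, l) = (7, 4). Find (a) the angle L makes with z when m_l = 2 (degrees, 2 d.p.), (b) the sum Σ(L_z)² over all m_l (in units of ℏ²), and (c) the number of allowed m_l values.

For m_l = 2: cos θ = 2/√20, θ ≈ 63.43°.
Σ m_l² = 60, so Σ(L_z)² = 60 ℏ².
There are 2l+1 = 9 values of m_l.

θ(m_l=2) ≈ 63.43°; Σ(L_z)² = 60 ℏ²; 9 values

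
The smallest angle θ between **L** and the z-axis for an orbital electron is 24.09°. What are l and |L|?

cos θ_min = l/√(l(l+1)) = √(l/(l+1)), so l/(l+1) = cos²(24.09°) = 0.8334.
Solving: l = 5.
Then |L| = ℏ√(5·6) = √30 ℏ.

l = 5, |L| = √30 ℏ ≈ 5.477ℏ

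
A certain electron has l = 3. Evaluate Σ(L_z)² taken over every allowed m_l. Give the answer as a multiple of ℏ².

m_l runs from −3 to 3, i.e. {-3, -2, -1, 0, 1, 2, 3}.
Summing m² from −3 to 3: Σ m_l² = 28.

Σ(L_z)² = 28 ℏ²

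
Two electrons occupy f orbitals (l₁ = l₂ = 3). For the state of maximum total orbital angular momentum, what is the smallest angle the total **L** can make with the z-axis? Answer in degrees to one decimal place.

θ_min ≈ 22.2°

By the triangle rule, |l₁ − l₂| ≤ L ≤ l₁ + l₂.
So L can be 0, 1, 2, 3, 4, 5, 6.
The maximum is L = 6, with |L_tot| = ℏ√(6·7) = √42 ℏ.
The minimum angle with z is arccos(6/√42) ≈ 22.2°.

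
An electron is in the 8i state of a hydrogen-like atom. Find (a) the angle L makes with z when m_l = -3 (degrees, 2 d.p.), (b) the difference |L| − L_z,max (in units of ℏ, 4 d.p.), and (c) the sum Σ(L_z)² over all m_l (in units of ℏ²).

θ(m_l=-3) ≈ 117.58°; |L|−L_z,max ≈ 0.4807ℏ; Σ(L_z)² = 182 ℏ²

For 8i, l = 6.
For m_l = -3: cos θ = -3/√42, θ ≈ 117.58°.
|L| − L_z,max = (√42 − 6)ℏ ≈ 0.4807ℏ.
Σ m_l² = 182, so Σ(L_z)² = 182 ℏ².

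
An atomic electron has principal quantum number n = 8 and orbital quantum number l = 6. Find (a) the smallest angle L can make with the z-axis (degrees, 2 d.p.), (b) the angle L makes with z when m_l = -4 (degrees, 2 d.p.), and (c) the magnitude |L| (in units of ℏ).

cos θ_min = 6/√42, so θ_min ≈ 22.21°.
For m_l = -4: cos θ = -4/√42, θ ≈ 128.11°.
|L| = ℏ√(6·7) = √42 ℏ ≈ 6.481ℏ.

θ_min ≈ 22.21°; θ(m_l=-4) ≈ 128.11°; |L| = √42 ℏ ≈ 6.481ℏ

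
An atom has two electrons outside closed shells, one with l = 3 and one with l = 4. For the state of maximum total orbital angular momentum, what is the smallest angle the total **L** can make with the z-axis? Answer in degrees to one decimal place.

θ_min ≈ 20.7°

Angular momentum addition gives L = |l₁ − l₂|, …, l₁ + l₂.
So L can be 1, 2, 3, 4, 5, 6, 7.
The maximum is L = 7, with |L_tot| = ℏ√(7·8) = 2√14 ℏ.
The minimum angle with z is arccos(7/√56) ≈ 20.7°.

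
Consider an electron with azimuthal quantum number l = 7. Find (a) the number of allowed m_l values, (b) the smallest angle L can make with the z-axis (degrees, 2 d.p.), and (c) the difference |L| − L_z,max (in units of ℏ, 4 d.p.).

There are 2l+1 = 15 values of m_l.
cos θ_min = 7/√56, so θ_min ≈ 20.70°.
|L| − L_z,max = (2√14 − 7)ℏ ≈ 0.4833ℏ.

15 values; θ_min ≈ 20.70°; |L|−L_z,max ≈ 0.4833ℏ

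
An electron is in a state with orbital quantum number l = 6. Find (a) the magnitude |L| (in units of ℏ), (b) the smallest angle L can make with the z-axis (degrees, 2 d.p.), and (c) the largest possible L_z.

|L| = ℏ√(6·7) = √42 ℏ ≈ 6.481ℏ.
cos θ_min = 6/√42, so θ_min ≈ 22.21°.
L_z,max = lℏ = 6ℏ.

|L| = √42 ℏ ≈ 6.481ℏ; θ_min ≈ 22.21°; L_z,max = 6ℏ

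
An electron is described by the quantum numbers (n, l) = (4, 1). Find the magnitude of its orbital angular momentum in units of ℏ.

|L| = √2 ℏ ≈ 1.414ℏ

|L| = ℏ√(l(l+1)) = ℏ√(1·2) = √2 ℏ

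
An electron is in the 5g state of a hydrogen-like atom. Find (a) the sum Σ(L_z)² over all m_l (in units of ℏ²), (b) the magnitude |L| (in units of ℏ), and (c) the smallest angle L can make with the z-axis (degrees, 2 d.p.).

Σ(L_z)² = 60 ℏ²; |L| = 2√5 ℏ ≈ 4.472ℏ; θ_min ≈ 26.57°

5g means n = 5, l = 4.
Σ m_l² = 60, so Σ(L_z)² = 60 ℏ².
|L| = ℏ√(4·5) = 2√5 ℏ ≈ 4.472ℏ.
cos θ_min = 4/√20, so θ_min ≈ 26.57°.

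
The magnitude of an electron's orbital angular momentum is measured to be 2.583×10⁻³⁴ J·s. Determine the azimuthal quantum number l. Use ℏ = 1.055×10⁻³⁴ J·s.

l = 2

|L|/ℏ = (2.583×10⁻³⁴)/(1.055×10⁻³⁴) ≈ 2.448.
l(l+1) ≈ 2.448² ≈ 5.99, so l = 2.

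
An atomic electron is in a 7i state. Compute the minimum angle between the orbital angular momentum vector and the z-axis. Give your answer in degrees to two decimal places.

θ_min ≈ 22.21°

The 7i subshell has l = 6.
|L| = √(l(l+1)) ℏ = √42 ℏ.
The smallest angle corresponds to the largest L_z, i.e. m_l = l = 6, giving L_z = 6ℏ.
cos θ_min = 6/√42, so θ_min ≈ 22.21°.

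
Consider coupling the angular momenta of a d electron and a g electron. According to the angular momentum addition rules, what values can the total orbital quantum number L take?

L = 2, 3, 4, 5, 6

The total orbital quantum number L ranges from |l₁ − l₂| to l₁ + l₂ in integer steps.
L ∈ {2, 3, 4, 5, 6}.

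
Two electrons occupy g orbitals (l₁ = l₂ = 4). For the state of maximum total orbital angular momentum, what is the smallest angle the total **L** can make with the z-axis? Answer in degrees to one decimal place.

L runs from |4 − 4| = 0 to 4 + 4 = 8.
So L can be 0, 1, 2, 3, 4, 5, 6, 7, 8.
The maximum is L = 8, with |L_tot| = ℏ√(8·9) = 6√2 ℏ.
The minimum angle with z is arccos(8/√72) ≈ 19.5°.

θ_min ≈ 19.5°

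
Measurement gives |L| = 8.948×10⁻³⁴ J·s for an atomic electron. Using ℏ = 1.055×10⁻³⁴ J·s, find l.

l = 8

In units of ℏ, |L| ≈ 8.482.
l(l+1) ≈ 8.482² ≈ 71.94, so l = 8.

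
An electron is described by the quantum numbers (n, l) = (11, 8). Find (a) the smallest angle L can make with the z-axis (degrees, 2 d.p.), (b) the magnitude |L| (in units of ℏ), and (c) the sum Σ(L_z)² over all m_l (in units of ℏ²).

cos θ_min = 8/√72, so θ_min ≈ 19.47°.
|L| = ℏ√(8·9) = 6√2 ℏ ≈ 8.485ℏ.
Σ m_l² = 408, so Σ(L_z)² = 408 ℏ².

θ_min ≈ 19.47°; |L| = 6√2 ℏ ≈ 8.485ℏ; Σ(L_z)² = 408 ℏ²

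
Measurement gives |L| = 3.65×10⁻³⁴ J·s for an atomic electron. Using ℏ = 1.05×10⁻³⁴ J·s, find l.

l = 3

|L|/ℏ = (3.65×10⁻³⁴)/(1.05×10⁻³⁴) ≈ 3.476.
Set l(l+1) = 12.08; the integer solution is l = 3.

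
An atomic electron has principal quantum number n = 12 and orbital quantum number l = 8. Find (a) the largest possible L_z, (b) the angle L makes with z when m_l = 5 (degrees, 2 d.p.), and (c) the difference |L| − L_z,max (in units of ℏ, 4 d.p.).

L_z,max = 8ℏ; θ(m_l=5) ≈ 53.90°; |L|−L_z,max ≈ 0.4853ℏ

L_z,max = lℏ = 8ℏ.
For m_l = 5: cos θ = 5/√72, θ ≈ 53.90°.
|L| − L_z,max = (6√2 − 8)ℏ ≈ 0.4853ℏ.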